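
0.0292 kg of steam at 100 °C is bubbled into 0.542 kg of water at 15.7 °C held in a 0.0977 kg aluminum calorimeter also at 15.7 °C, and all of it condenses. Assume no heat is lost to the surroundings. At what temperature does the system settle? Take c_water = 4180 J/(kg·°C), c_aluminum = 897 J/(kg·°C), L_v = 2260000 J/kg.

T_f ≈ 46.5 °C

Energy conservation, ΣQ = 0:
steam→water at 100 °C releases m L_v = 0.0292×2260000 = 65992; condensate cools 100→T: 0.0292×4180×(T − 100) = 122.06(T − 100); water warms: 0.542×4180×(T − 15.7) = 2265.6(T − 15.7); cup: 87.64(T − 15.7)
2475.3 T = 65992 + 12206 + 36945 = 115143
T ≈ 46.52 °C, under the boiling point, so the assumption holds.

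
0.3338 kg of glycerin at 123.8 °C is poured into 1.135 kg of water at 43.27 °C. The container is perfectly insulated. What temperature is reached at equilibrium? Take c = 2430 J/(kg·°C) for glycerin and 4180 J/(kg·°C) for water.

T_f ≈ 55.0 °C

Set heat shed by the hot body equal to heat absorbed by the cold body:
0.3338×2430×(123.8 − T) = 1.135×4180×(T − 43.27)
811.13(123.8 − T) = 4744.3(T − 43.27)
5555.4 T = 305704  ⇒  T ≈ 55.03 °C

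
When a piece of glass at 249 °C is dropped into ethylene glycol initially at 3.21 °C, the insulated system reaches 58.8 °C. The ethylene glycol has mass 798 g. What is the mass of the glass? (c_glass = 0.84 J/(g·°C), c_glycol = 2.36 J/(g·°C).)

Heat lost by the glass = heat gained by the glycol:
m×0.84×(249 − 58.8) = 798×2.36×(58.8 − 3.21)
159.77 m = 104692  ⇒  m ≈ 655.3 g

m ≈ 655 g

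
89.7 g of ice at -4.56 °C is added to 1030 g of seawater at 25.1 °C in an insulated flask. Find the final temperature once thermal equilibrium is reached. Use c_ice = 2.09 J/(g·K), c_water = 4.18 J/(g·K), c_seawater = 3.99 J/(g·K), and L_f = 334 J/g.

Energy conservation, ΣQ = 0:
warm ice to 0 °C: 89.7×2.09×(0 − (-4.56)) = 854.88
  melt ice: 89.7×334 = 29960
  warm the meltwater: 374.95 T
  seawater cools: 1030×3.99×(T − 25.1) = 4109.7(T − 25.1)
4484.6 T = 103153 − 30815 = 72339
T ≈ 16.13 °C — above 0 °C, consistent with complete melting.

T_f ≈ 16.1 °C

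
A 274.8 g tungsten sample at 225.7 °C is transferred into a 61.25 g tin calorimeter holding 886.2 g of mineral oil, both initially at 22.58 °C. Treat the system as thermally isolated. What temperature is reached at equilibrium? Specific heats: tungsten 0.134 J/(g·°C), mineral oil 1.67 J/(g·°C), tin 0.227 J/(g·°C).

T_f ≈ 27.5 °C

Setting the total heat transfer to zero:
274.8*0.134*(T − 225.7) + 886.2*1.67*(T − 22.58) + 61.25*0.227*(T − 22.58) = 0
36.82(T − 225.7) + 1480(T − 22.58) + 13.9(T − 22.58) = 0
(36.82 + 1480 + 13.9) T = 36.82*225.7 + 1480*22.58 + 13.9*22.58
T = 42042 / 1530.7 = 27.5 °C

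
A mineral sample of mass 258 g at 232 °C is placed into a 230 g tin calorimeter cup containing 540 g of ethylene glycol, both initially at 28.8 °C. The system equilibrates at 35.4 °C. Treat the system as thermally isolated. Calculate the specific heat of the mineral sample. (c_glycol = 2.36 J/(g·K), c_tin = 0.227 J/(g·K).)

c ≈ 0.173 J/(g·K)

Energy conservation, ΣQ = 0:
258×c×(35.4 − 232) + 540×2.36×(35.4 − 28.8) + 230×0.227×(35.4 − 28.8) = 0
-50723 c = -8755.6
c = -8755.6/-50723 ≈ 0.1726 J/(g·K)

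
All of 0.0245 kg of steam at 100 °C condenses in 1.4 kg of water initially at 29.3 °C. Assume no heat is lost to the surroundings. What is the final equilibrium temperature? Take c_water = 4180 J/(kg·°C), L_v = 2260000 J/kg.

T_f ≈ 39.8 °C

Energy conservation, ΣQ = 0:
steam→water at 100 °C releases m L_v = 0.0245·2260000 = 55370; condensate cools 100→T: 0.0245·4180·(T − 100) = 102.41(T − 100); water warms: 1.4·4180·(T − 29.3) = 5852(T − 29.3)
5954.4 T = 55370 + 10241 + 171464 = 237075
T ≈ 39.81 °C (< 100 °C, so full condensation is consistent).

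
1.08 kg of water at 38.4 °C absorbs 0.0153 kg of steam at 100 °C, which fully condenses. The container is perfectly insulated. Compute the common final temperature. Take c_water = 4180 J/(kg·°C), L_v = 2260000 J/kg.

T_f ≈ 46.8 °C

Taking heat into each body as positive, Σ m c ΔT = 0:
steam→water at 100 °C releases m L_v = 0.0153·2260000 = 34578; condensate cools 100→T: 0.0153·4180·(T − 100) = 63.95(T − 100); original water: 4514.4(T − 38.4)
4578.4 T = 34578 + 6395.4 + 173353 = 214326
T ≈ 46.81 °C — below 100 °C, confirming all the steam condensed.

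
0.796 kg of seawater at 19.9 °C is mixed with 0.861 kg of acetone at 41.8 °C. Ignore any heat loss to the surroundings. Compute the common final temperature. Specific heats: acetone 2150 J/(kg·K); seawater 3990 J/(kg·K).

T_f = Σ m_i c_i T_i / Σ m_i c_i:
T_f = (1851.1×41.8 + 3176×19.9) / (1851.1 + 3176)
    = 140581 / 5027.2 ≈ 27.96 °C

T_f ≈ 28.0 °C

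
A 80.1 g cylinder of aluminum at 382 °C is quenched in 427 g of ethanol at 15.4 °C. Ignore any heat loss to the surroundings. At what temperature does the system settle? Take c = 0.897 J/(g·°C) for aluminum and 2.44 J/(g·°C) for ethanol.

T_f ≈ 39.1 °C

Net heat exchanged in the isolated system is zero:
80.1*0.897*(T − 382) + 427*2.44*(T − 15.4) = 0
71.85(T − 382) + 1041.9(T − 15.4) = 0
(71.85 + 1041.9) T = 71.85*382 + 1041.9*15.4
T = 43492/1113.7 ≈ 39.05 °C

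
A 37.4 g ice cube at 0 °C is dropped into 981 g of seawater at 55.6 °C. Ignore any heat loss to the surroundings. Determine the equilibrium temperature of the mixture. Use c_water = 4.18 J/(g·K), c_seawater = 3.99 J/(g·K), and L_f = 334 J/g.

Energy balance with sensible and latent terms:
melt ice: 37.4×334 = 12492; meltwater 0→T: 37.4×4.18×T = 156.33 T; seawater: 3914.2(T − 55.6)
4070.5 T = 217629 − 12492 = 205137
T ≈ 50.40 °C (positive, so assuming full melt was valid).

T_f ≈ 50.4 °C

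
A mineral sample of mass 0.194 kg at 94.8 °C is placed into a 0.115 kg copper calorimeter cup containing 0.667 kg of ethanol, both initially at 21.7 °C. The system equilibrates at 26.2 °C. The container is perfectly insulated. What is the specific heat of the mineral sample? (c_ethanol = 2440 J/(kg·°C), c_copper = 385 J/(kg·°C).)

c ≈ 565 J/(kg·°C)

Conservation of energy gives ΣQ = 0:
0.194×c×(26.2 − 94.8) + 0.667×2440×(26.2 − 21.7) + 0.115×385×(26.2 − 21.7) = 0
-13.31 c = -7522.9
c = -7522.9/-13.31 ≈ 565.3 J/(kg·°C)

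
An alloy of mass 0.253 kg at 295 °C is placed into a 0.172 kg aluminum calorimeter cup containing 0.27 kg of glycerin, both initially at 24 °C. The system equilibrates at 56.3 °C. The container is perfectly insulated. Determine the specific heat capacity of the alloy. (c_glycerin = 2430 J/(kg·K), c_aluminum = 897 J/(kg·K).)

c ≈ 433 J/(kg·K)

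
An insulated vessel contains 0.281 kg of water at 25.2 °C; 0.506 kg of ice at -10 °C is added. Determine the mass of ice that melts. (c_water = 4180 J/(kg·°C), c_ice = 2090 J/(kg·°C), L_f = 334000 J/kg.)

m_melted ≈ 0.057 kg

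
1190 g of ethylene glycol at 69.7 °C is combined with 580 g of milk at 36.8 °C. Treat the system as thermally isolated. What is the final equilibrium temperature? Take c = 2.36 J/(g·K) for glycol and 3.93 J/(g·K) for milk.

T_f ≈ 55.0 °C

Heat gained plus heat lost sum to zero:
1190·2.36·(T − 69.7) + 580·3.93·(T − 36.8) = 0
2808.4(T − 69.7) + 2279.4(T − 36.8) = 0
5087.8 T = 279627
T ≈ 54.96 °C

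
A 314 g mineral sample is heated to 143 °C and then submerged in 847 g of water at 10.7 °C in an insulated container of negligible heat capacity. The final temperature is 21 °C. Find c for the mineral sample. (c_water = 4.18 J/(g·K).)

c ≈ 0.952 J/(g·K)

Taking heat into each body as positive, Σ m c ΔT = 0:
314×c×(21 − 143) + 847×4.18×(21 − 10.7) = 0
-38308 c = -36467
c = -36467/-38308 ≈ 0.9519 J/(g·K)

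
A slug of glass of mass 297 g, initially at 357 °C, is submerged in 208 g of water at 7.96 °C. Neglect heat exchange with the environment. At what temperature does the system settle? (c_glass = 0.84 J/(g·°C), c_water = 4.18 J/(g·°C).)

T_f ≈ 85.8 °C

|Q_glass| = |Q_water|:
297·0.84·(357 − T) = 208·4.18·(T − 7.96)
249.48(357 − T) = 869.44(T − 7.96)
1118.9 T = 95985  ⇒  T ≈ 85.78 °C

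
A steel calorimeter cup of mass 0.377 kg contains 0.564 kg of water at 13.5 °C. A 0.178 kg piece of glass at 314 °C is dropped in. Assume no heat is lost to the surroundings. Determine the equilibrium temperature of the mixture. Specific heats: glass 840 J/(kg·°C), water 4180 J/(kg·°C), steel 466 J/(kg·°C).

T_f ≈ 30.2 °C

Setting the total heat transfer to zero:
0.178*840*(T − 314) + 0.564*4180*(T − 13.5) + 0.377*466*(T − 13.5) = 0
149.52(T − 314) + 2357.5(T − 13.5) + 175.68(T − 13.5) = 0
2682.7 T = 81148
T = 81148/2682.7 ≈ 30.25 °C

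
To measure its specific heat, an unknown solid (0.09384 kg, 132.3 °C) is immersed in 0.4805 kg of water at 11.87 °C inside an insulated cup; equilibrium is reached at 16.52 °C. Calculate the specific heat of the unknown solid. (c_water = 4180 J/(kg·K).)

c ≈ 860 J/(kg·K)

Heat lost by the unknown solid = heat gained by the water:
0.09384·c·(132.3 − 16.52) = 0.4805·4180·(16.52 − 11.87)
10.86 c = 9339.5  ⇒  c ≈ 859.6 J/(kg·K)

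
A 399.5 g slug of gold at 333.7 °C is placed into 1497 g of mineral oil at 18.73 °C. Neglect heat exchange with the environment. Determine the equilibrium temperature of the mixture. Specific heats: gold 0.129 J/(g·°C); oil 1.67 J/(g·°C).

T_f ≈ 25.1 °C

Taking heat into each body as positive, Σ m c ΔT = 0:
399.5*0.129*(T − 333.7) + 1497*1.67*(T − 18.73) = 0
(51.54 + 2500) T = 51.54*333.7 + 2500*18.73
T = 64022/2551.5 ≈ 25.09 °C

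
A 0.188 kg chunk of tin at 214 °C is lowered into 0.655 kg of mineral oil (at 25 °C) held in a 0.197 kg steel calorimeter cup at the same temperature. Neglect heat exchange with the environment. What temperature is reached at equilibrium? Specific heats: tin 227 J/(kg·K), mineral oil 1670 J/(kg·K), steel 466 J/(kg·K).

T_f ≈ 31.6 °C

Let T be the final temperature. ΣQ_i = 0:
0.188×227×(T − 214) + 0.655×1670×(T − 25) + 0.197×466×(T − 25) = 0
(42.68 + 1093.9 + 91.8) T = 42.68×214 + 1093.9×25 + 91.8×25
T = 38774/1228.3 ≈ 31.57 °C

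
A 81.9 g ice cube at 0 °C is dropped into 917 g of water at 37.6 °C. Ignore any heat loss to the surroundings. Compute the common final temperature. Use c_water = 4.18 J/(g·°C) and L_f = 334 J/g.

T_f ≈ 28.0 °C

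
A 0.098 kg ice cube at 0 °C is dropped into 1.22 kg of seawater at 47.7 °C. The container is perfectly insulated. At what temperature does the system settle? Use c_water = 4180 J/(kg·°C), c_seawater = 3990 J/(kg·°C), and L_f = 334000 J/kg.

T_f ≈ 37.8 °C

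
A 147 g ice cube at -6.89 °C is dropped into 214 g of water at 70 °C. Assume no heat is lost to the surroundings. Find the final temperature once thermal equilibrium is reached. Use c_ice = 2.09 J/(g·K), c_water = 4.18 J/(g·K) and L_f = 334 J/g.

Energy conservation, ΣQ = 0:
ice -6.89→0 °C: 147·2.09·6.89 = 2116.8; latent heat to melt: 147·334 = 49098; warm the meltwater: 614.46 T; water cools: 214·4.18·(T − 70) = 894.52(T − 70)
1509 T = 62616 − 51215 = 11402
T ≈ 7.56 °C. Since T > 0 °C, the all-ice-melts assumption holds.

T_f ≈ 7.6 °C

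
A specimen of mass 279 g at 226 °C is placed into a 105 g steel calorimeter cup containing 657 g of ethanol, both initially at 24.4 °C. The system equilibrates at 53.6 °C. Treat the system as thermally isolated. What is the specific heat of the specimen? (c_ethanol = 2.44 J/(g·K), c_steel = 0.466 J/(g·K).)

c ≈ 1 J/(g·K)

Setting the total heat transfer to zero:
279×c×(53.6 − 226) + 657×2.44×(53.6 − 24.4) + 105×0.466×(53.6 − 24.4) = 0
-48100 c = -48239
c = -48239/-48100 ≈ 1.003 J/(g·K)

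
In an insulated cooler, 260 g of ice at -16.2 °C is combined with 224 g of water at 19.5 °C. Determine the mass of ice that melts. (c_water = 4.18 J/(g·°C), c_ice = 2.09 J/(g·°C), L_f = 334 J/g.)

m_melted ≈ 28.3 g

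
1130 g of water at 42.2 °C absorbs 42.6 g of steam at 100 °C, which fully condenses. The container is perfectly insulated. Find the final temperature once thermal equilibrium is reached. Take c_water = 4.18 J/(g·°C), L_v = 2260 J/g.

T_f ≈ 63.9 °C

Setting the total heat transfer to zero:
condense steam: −42.6×2260 = −96276
  condensed water 100 °C→T: 178.07(T − 100)
  original water: 4723.4(T − 42.2)
4901.5 T = 96276 + 17807 + 199327 = 313410
T ≈ 63.94 °C (< 100 °C, so full condensation is consistent).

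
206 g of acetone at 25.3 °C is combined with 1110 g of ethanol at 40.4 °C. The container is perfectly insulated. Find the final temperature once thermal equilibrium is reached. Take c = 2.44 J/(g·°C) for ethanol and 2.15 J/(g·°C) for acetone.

T_f ≈ 38.3 °C

Setting the total heat transfer to zero:
1110·2.44·(T − 40.4) + 206·2.15·(T − 25.3) = 0
2708.4(T − 40.4) + 442.9(T − 25.3) = 0
(2708.4 + 442.9) T = 2708.4·40.4 + 442.9·25.3
T = 120625 / 3151.3 = 38.3 °C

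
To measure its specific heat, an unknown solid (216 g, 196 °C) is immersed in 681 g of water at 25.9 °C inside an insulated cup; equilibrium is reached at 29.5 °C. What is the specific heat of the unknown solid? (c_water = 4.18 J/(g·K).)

c ≈ 0.285 J/(g·K)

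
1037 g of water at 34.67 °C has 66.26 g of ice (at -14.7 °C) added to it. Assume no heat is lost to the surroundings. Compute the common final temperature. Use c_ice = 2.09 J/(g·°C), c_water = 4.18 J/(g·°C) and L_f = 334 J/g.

Heat gained plus heat lost sum to zero:
warm ice to 0 °C: 66.26×2.09×(0 − (-14.7)) = 2035.7; melt ice: 66.26×334 = 22131; warm the meltwater: 276.97 T; water cools: 1037×4.18×(T − 34.67) = 4334.7(T − 34.67)
4611.6 T = 150283 − 24167 = 126116
T ≈ 27.35 °C — above 0 °C, consistent with complete melting.

T_f ≈ 27.3 °C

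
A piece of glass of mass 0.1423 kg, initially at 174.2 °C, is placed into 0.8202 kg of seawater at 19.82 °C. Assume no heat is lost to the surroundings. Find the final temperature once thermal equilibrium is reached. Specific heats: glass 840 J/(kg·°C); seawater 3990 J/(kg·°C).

T_f ≈ 25.3 °C

Conservation of energy gives ΣQ = 0:
0.1423*840*(T − 174.2) + 0.8202*3990*(T − 19.82) = 0
119.53(T − 174.2) + 3272.6(T − 19.82) = 0
3392.1 T = 85685
T ≈ 25.26 °C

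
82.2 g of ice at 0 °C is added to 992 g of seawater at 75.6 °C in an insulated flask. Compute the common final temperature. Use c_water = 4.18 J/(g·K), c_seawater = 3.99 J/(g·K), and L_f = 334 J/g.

T_f ≈ 63.2 °C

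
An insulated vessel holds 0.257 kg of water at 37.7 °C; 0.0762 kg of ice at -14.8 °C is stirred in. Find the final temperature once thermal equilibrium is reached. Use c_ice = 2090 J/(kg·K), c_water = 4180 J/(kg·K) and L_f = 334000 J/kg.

T_f ≈ 9.1 °C

Net heat exchanged in the isolated system is zero:
warm ice to 0 °C: 0.0762×2090×(0 − (-14.8)) = 2357
  latent heat to melt: 0.0762×334000 = 25451
  warm the meltwater: 318.52 T
  water: 1074.3(T − 37.7)
1392.8 T = 40500 − 27808 = 12692
T ≈ 9.11 °C. Since T > 0 °C, the all-ice-melts assumption holds.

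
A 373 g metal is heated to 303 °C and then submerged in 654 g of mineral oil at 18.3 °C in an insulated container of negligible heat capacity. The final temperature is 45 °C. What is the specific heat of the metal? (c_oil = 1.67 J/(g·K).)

Heat lost by the metal = heat gained by the oil:
373·c·(303 − 45) = 654·1.67·(45 − 18.3)
96234 c = 29161  ⇒  c ≈ 0.303 J/(g·K)

c ≈ 0.303 J/(g·K)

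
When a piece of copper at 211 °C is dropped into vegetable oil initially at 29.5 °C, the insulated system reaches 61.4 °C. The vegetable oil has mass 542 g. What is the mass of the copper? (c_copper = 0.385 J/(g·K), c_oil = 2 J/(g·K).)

|Q_copper| = |Q_oil|:
m·0.385·(211 − 61.4) = 542·2·(61.4 − 29.5)
57.6 m = 34580  ⇒  m ≈ 600.4 g

m ≈ 600 g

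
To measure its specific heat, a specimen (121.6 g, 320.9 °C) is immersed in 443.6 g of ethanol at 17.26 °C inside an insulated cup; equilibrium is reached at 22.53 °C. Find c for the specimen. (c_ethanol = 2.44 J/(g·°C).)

m_s c (T_s − T_f) = m_ethanol c_ethanol (T_f − T_0):
121.6·c·(320.9 − 22.53) = 443.6·2.44·(22.53 − 17.26)
36282 c = 5704.2  ⇒  c ≈ 0.1572 J/(g·°C)

c ≈ 0.157 J/(g·°C)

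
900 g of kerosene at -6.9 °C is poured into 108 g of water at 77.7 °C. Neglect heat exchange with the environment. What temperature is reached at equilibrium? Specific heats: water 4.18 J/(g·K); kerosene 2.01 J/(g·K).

T_f ≈ 10.0 °C

Net heat exchanged in the isolated system is zero:
108×4.18×(T − 77.7) + 900×2.01×(T − (-6.9)) = 0
2260.4 T = 22595
T = 22595 / 2260.4 = 10 °C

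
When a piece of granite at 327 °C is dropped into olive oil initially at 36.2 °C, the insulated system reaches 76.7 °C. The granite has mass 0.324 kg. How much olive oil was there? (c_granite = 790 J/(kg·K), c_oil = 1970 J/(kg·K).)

m ≈ 0.803 kg

Heat gained plus heat lost sum to zero:
0.324·790·(76.7 − 327) + m·1970·(76.7 − 36.2) = 0
79785 m = 64067
m = 64067/79785 ≈ 0.803 kg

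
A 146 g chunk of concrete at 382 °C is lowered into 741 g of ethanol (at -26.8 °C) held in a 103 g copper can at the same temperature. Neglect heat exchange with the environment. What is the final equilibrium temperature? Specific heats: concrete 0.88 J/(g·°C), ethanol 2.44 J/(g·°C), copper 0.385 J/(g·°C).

T_f ≈ -0.2 °C

Conservation of energy gives ΣQ = 0:
146*0.88*(T − 382) + 741*2.44*(T − (-26.8)) + 103*0.385*(T − (-26.8)) = 0
128.48(T − 382) + 1808(T − (-26.8)) + 39.66(T − (-26.8)) = 0
(128.48 + 1808 + 39.66) T = 128.48*382 + 1808*(-26.8) + 39.66*(-26.8)
T = -438.87 / 1976.2 = -0.222 °C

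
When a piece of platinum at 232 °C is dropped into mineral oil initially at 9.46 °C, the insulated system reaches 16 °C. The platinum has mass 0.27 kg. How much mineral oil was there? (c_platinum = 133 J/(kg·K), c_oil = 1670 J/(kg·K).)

|Q_platinum| = |Q_oil|:
0.27×133×(232 − 16) = m×1670×(16 − 9.46)
10922 m = 7756.6  ⇒  m ≈ 0.7102 kg

m ≈ 0.71 kg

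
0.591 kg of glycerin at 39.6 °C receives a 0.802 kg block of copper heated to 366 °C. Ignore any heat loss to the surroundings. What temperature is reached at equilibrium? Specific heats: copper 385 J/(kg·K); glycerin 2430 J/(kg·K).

T_f ≈ 97.4 °C

Conservation of energy gives ΣQ = 0:
0.802·385·(T − 366) + 0.591·2430·(T − 39.6) = 0
308.77(T − 366) + 1436.1(T − 39.6) = 0
1744.9 T = 169881
T = 169881/1744.9 ≈ 97.36 °C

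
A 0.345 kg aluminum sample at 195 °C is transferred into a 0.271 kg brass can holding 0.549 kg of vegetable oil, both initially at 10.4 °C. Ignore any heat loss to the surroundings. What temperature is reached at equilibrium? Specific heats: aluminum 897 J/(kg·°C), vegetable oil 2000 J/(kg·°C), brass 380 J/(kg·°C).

Taking heat into each body as positive, Σ m c ΔT = 0:
0.345*897*(T − 195) + 0.549*2000*(T − 10.4) + 0.271*380*(T − 10.4) = 0
(309.46 + 1098 + 102.98) T = 309.46*195 + 1098*10.4 + 102.98*10.4
T ≈ 48.22 °C

T_f ≈ 48.2 °C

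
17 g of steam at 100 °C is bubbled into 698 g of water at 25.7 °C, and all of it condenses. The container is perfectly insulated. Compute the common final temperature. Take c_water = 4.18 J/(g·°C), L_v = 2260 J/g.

T_f ≈ 40.3 °C

Taking heat into each body as positive, Σ m c ΔT = 0:
steam→water at 100 °C releases m L_v = 17×2260 = 38420
  condensate cools 100→T: 17×4.18×(T − 100) = 71.06(T − 100)
  water warms: 698×4.18×(T − 25.7) = 2917.6(T − 25.7)
2988.7 T = 38420 + 7106 + 74983 = 120509
T ≈ 40.32 °C — below 100 °C, confirming all the steam condensed.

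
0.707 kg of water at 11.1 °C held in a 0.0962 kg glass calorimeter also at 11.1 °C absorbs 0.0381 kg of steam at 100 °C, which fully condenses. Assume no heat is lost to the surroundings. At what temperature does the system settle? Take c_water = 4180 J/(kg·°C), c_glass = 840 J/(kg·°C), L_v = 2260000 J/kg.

T_f ≈ 42.5 °C

Energy conservation, ΣQ = 0:
latent heat released on condensation: 0.0381×2260000 = 86106
  condensate cools 100→T: 0.0381×4180×(T − 100) = 159.26(T − 100)
  water warms: 0.707×4180×(T − 11.1) = 2955.3(T − 11.1)
  cup: 80.81(T − 11.1)
3195.3 T = 86106 + 15926 + 33700 = 135732
T ≈ 42.48 °C, under the boiling point, so the assumption holds.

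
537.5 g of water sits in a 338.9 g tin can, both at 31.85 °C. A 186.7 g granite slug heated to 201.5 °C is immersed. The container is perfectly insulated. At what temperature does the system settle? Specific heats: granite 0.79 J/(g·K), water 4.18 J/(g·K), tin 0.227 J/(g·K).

Conservation of energy gives ΣQ = 0:
186.7*0.79*(T − 201.5) + 537.5*4.18*(T − 31.85) + 338.9*0.227*(T − 31.85) = 0
147.49(T − 201.5) + 2246.8(T − 31.85) + 76.93(T − 31.85) = 0
(147.49 + 2246.8 + 76.93) T = 147.49*201.5 + 2246.8*31.85 + 76.93*31.85
T = 103729/2471.2 ≈ 41.98 °C

T_f ≈ 42.0 °C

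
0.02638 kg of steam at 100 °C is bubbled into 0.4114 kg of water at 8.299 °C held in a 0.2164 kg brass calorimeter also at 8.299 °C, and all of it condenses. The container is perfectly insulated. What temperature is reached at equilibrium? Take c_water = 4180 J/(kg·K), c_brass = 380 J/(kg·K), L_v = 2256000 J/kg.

T_f ≈ 44.7 °C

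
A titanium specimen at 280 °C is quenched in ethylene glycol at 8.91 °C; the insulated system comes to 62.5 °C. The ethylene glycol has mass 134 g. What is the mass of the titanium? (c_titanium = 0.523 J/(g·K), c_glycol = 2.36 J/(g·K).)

m ≈ 149 g

|Q_titanium| = |Q_glycol|:
m×0.523×(280 − 62.5) = 134×2.36×(62.5 − 8.91)
113.75 m = 16947  ⇒  m ≈ 149 g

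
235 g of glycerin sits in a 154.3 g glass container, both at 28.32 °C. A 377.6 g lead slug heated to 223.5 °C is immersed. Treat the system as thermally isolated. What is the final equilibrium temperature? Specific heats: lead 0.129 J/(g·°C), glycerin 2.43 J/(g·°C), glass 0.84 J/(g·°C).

Energy conservation, ΣQ = 0:
377.6*0.129*(T − 223.5) + 235*2.43*(T − 28.32) + 154.3*0.84*(T − 28.32) = 0
749.37 T = 30730
T ≈ 41.01 °C

T_f ≈ 41.0 °C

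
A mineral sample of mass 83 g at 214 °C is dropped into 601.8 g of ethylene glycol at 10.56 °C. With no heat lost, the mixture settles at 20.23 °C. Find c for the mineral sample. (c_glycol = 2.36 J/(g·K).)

Setting the total heat transfer to zero:
83·c·(20.23 − 214) + 601.8·2.36·(20.23 − 10.56) = 0
-16083 c = -13734
c = -13734/-16083 ≈ 0.8539 J/(g·K)

c ≈ 0.854 J/(g·K)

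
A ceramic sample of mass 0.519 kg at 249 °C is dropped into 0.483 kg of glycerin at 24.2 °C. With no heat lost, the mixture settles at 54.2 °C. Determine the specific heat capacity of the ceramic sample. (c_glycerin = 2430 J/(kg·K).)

c ≈ 348 J/(kg·K)

Net heat exchanged in the isolated system is zero:
0.519·c·(54.2 − 249) + 0.483·2430·(54.2 − 24.2) = 0
-101.1 c = -35211
c = -35211/-101.1 ≈ 348.3 J/(kg·K)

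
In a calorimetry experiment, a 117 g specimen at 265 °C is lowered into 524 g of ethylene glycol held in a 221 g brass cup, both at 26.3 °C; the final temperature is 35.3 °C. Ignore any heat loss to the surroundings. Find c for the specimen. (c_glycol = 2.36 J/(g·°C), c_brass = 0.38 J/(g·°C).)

c ≈ 0.442 J/(g·°C)

Conservation of energy gives ΣQ = 0:
117×c×(35.3 − 265) + 524×2.36×(35.3 − 26.3) + 221×0.38×(35.3 − 26.3) = 0
-26875 c = -11886
c = -11886/-26875 ≈ 0.4423 J/(g·°C)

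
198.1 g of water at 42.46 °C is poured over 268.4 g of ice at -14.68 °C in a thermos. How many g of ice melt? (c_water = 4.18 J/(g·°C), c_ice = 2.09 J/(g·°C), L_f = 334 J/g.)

m_melted ≈ 80.6 g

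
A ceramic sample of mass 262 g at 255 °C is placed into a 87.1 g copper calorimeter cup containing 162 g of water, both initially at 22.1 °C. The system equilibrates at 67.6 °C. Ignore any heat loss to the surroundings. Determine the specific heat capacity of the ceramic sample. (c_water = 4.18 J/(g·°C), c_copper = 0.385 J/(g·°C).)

c ≈ 0.659 J/(g·°C)

Energy conservation, ΣQ = 0:
262·c·(67.6 − 255) + 162·4.18·(67.6 − 22.1) + 87.1·0.385·(67.6 − 22.1) = 0
-49099 c = -32337
c = -32337/-49099 ≈ 0.6586 J/(g·°C)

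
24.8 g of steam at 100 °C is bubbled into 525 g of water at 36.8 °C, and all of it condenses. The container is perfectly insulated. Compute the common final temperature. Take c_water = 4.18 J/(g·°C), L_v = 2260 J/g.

Let T be the final temperature. ΣQ_i = 0:
steam→water at 100 °C releases m L_v = 24.8·2260 = 56048
  condensate cools 100→T: 24.8·4.18·(T − 100) = 103.66(T − 100)
  original water: 2194.5(T − 36.8)
2298.2 T = 56048 + 10366 + 80758 = 147172
T ≈ 64.04 °C, under the boiling point, so the assumption holds.

T_f ≈ 64.0 °C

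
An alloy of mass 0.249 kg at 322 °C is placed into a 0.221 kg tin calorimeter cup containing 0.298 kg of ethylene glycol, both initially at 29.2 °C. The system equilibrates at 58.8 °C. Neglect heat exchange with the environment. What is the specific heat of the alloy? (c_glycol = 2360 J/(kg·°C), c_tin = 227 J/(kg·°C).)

Taking heat into each body as positive, Σ m c ΔT = 0:
0.249·c·(58.8 − 322) + 0.298·2360·(58.8 − 29.2) + 0.221·227·(58.8 − 29.2) = 0
-65.54 c = -22302
c = -22302/-65.54 ≈ 340.3 J/(kg·°C)

c ≈ 340 J/(kg·°C)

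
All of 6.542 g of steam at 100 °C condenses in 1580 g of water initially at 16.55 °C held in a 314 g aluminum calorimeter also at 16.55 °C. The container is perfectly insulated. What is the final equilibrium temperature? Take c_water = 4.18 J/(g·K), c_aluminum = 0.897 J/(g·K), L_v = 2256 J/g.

T_f ≈ 19.0 °C

Net heat exchanged in the isolated system is zero:
condense steam: −6.542·2256 = −14759
  condensate cools 100→T: 6.542·4.18·(T − 100) = 27.35(T − 100)
  water warms: 1580·4.18·(T − 16.55) = 6604.4(T − 16.55)
  cup: 281.66(T − 16.55)
6913.4 T = 14759 + 2734.6 + 113964 = 131458
T ≈ 19.01 °C, under the boiling point, so the assumption holds.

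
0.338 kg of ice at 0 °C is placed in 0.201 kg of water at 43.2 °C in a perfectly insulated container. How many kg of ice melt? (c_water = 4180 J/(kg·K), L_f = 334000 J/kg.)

m_melted ≈ 0.109 kg

Heat available from the water dropping to 0 °C: 0.201×4180×43.2 = 36296 J.
Melting all 0.338 kg of ice would need 0.338×334000 = 112892 J.
That's not enough to melt it all — equilibrium is at 0 °C with ice remaining.
m_melt = 36296 / L_f = 0.1087 kg.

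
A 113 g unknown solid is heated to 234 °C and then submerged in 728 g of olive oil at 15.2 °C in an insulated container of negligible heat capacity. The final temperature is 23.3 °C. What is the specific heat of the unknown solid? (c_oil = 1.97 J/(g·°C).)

Conservation of energy gives ΣQ = 0:
113×c×(23.3 − 234) + 728×1.97×(23.3 − 15.2) = 0
-23809 c = -11617
c = -11617/-23809 ≈ 0.4879 J/(g·°C)

c ≈ 0.488 J/(g·°C)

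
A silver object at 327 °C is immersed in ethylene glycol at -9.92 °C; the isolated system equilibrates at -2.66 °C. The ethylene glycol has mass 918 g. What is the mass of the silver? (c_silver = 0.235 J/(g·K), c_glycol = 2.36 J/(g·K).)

|Q_silver| = |Q_glycol|:
m×0.235×(327 − -2.66) = 918×2.36×(-2.66 − (-9.92))
77.47 m = 15729  ⇒  m ≈ 203 g

m ≈ 203 g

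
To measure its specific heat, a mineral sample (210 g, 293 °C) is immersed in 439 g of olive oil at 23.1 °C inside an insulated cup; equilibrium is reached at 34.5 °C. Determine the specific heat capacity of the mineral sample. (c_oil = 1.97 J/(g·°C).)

c ≈ 0.182 J/(g·°C)

Conservation of energy gives ΣQ = 0:
210×c×(34.5 − 293) + 439×1.97×(34.5 − 23.1) = 0
-54285 c = -9859.1
c = -9859.1/-54285 ≈ 0.1816 J/(g·°C)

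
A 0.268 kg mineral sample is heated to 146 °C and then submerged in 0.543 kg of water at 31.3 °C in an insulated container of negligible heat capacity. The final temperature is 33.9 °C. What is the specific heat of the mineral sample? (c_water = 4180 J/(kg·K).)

Heat lost by the mineral sample = heat gained by the water:
0.268·c·(146 − 33.9) = 0.543·4180·(33.9 − 31.3)
30.04 c = 5901.3  ⇒  c ≈ 196.4 J/(kg·K)

c ≈ 196 J/(kg·K)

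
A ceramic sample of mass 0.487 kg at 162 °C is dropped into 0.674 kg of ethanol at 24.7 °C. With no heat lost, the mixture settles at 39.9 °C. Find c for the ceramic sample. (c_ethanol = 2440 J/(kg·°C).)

c ≈ 420 J/(kg·°C)

m_s c (T_s − T_f) = m_ethanol c_ethanol (T_f − T_0):
0.487·c·(162 − 39.9) = 0.674·2440·(39.9 − 24.7)
59.46 c = 24997  ⇒  c ≈ 420.4 J/(kg·°C)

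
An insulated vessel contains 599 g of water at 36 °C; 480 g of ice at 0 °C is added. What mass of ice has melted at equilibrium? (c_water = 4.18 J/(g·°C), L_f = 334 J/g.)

m_melted ≈ 270 g

Water can give up m c ΔT = 599·4.18·36 = 90138 J before reaching 0 °C.
Melting all 480 g of ice would need 480·334 = 160320 J.
That's not enough to melt it all — equilibrium is at 0 °C with ice remaining.
Mass melted = 90138/334 ≈ 269.9 g.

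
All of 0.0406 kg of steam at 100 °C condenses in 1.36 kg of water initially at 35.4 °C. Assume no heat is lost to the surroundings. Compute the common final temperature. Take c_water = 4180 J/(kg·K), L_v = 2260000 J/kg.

Energy conservation, ΣQ = 0:
condense steam: −0.0406·2260000 = −91756
  condensate cools 100→T: 0.0406·4180·(T − 100) = 169.71(T − 100)
  original water: 5684.8(T − 35.4)
5854.5 T = 91756 + 16971 + 201242 = 309969
T ≈ 52.95 °C (< 100 °C, so full condensation is consistent).

T_f ≈ 52.9 °C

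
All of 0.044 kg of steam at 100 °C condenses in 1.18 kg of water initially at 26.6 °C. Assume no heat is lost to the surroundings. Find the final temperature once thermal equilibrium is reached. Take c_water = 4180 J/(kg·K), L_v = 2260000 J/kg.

T_f ≈ 48.7 °C

Heat gained plus heat lost sum to zero:
condense steam: −0.044·2260000 = −99440; condensate cools 100→T: 0.044·4180·(T − 100) = 183.92(T − 100); original water: 4932.4(T − 26.6)
5116.3 T = 99440 + 18392 + 131202 = 249034
T ≈ 48.67 °C, under the boiling point, so the assumption holds.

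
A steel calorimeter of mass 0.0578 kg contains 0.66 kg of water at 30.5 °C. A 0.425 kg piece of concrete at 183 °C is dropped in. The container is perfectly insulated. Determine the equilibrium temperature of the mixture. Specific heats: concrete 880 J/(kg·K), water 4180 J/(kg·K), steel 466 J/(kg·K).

T_f ≈ 48.6 °C

Net heat exchanged in the isolated system is zero:
0.425·880·(T − 183) + 0.66·4180·(T − 30.5) + 0.0578·466·(T − 30.5) = 0
374(T − 183) + 2758.8(T − 30.5) + 26.93(T − 30.5) = 0
(374 + 2758.8 + 26.93) T = 374·183 + 2758.8·30.5 + 26.93·30.5
T ≈ 48.55 °C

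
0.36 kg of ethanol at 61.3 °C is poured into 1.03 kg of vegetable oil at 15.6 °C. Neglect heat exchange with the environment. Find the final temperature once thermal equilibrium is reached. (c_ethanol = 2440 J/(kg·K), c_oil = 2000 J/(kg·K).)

Conservation of energy gives ΣQ = 0:
0.36×2440×(T − 61.3) + 1.03×2000×(T − 15.6) = 0
878.4(T − 61.3) + 2060(T − 15.6) = 0
2938.4 T = 85982
T = 85982 / 2938.4 = 29.3 °C

T_f ≈ 29.3 °C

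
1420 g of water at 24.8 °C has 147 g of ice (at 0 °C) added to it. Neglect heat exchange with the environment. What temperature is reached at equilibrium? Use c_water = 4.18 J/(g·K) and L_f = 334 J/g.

Sum of m c ΔT and latent-heat terms is zero:
melt ice: 147·334 = 49098; warm the meltwater: 614.46 T; water cools: 1420·4.18·(T − 24.8) = 5935.6(T − 24.8)
6550.1 T = 147203 − 49098 = 98105
T ≈ 14.98 °C. Since T > 0 °C, the all-ice-melts assumption holds.

T_f ≈ 15.0 °C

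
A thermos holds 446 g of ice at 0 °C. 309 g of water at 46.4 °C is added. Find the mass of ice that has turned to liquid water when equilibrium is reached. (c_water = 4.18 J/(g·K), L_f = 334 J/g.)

Water can give up m c ΔT = 309×4.18×46.4 = 59931 J before reaching 0 °C.
To melt every bit of ice: 446×334 = 148964 J.
59931 J < 148964 J, so only part of the ice melts and the system sits at 0 °C.
m_melt = 59931 / L_f = 179.4 g.

m_melted ≈ 179 g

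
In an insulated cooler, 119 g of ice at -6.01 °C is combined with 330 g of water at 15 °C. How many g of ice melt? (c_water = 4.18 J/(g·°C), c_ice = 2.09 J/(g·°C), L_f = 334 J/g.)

m_melted ≈ 57.5 g

Heat available from the water dropping to 0 °C: 330×4.18×15 = 20691 J.
Warming the ice to 0 °C takes 119×2.09×6.01 = 1494.7 J, leaving 19196 J for melting.
Melting all 119 g of ice would need 119×334 = 39746 J.
That's not enough to melt it all — equilibrium is at 0 °C with ice remaining.
m_melt = 19196 / L_f = 57.47 g.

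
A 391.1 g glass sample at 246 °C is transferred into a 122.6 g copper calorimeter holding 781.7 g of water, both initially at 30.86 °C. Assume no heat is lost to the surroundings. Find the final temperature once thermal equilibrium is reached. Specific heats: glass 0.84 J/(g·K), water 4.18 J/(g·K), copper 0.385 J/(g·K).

Let T be the final temperature. ΣQ_i = 0:
391.1×0.84×(T − 246) + 781.7×4.18×(T − 30.86) + 122.6×0.385×(T − 30.86) = 0
(328.52 + 3267.5 + 47.2) T = 328.52×246 + 3267.5×30.86 + 47.2×30.86
T ≈ 50.26 °C

T_f ≈ 50.3 °C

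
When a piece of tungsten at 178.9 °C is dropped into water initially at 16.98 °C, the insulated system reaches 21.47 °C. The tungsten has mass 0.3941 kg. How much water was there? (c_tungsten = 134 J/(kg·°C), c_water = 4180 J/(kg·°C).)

Energy conservation, ΣQ = 0:
0.3941×134×(21.47 − 178.9) + m×4180×(21.47 − 16.98) = 0
18768 m = 8313.8
m = 8313.8/18768 ≈ 0.443 kg

m ≈ 0.443 kg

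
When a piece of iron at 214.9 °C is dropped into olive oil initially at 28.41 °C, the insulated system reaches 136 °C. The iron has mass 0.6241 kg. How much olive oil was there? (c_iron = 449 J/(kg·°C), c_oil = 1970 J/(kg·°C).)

|Q_iron| = |Q_oil|:
0.6241·449·(214.9 − 136) = m·1970·(136 − 28.41)
211952 m = 22109  ⇒  m ≈ 0.1043 kg

m ≈ 0.104 kg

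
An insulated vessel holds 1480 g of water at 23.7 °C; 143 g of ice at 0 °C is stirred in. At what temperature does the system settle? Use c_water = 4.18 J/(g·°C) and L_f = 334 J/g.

Energy conservation, ΣQ = 0:
latent heat to melt: 143×334 = 47762
  warm the meltwater: 597.74 T
  water: 6186.4(T − 23.7)
6784.1 T = 146618 − 47762 = 98856
T ≈ 14.57 °C — above 0 °C, consistent with complete melting.

T_f ≈ 14.6 °C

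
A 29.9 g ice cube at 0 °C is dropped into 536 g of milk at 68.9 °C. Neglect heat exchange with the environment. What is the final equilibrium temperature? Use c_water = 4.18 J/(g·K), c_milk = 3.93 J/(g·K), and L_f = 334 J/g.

Taking heat into each body as positive, Σ m c ΔT = 0:
latent heat to melt: 29.9×334 = 9986.6; meltwater 0→T: 29.9×4.18×T = 124.98 T; milk cools: 536×3.93×(T − 68.9) = 2106.5(T − 68.9)
2231.5 T = 145136 − 9986.6 = 135150
T ≈ 60.57 °C (positive, so assuming full melt was valid).

T_f ≈ 60.6 °C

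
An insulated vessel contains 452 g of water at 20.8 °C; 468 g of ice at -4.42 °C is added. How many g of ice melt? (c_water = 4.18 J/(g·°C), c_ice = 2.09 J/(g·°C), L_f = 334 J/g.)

m_melted ≈ 105 g

Water can give up m c ΔT = 452×4.18×20.8 = 39299 J before reaching 0 °C.
Of that, 468×2.09×4.42 = 4323.3 J goes to bring the ice to 0 °C, leaving 34975 J.
Fully melting the ice requires m_ice L_f = 468×334 = 156312 J.
Since 34975 < 156312 J, not all the ice melts; equilibrium is at 0 °C.
m_melt = 34975 / L_f = 104.7 g.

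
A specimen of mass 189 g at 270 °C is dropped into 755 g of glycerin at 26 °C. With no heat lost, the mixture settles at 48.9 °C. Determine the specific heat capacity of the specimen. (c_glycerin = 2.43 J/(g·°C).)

Energy conservation, ΣQ = 0:
189×c×(48.9 − 270) + 755×2.43×(48.9 − 26) = 0
-41788 c = -42013
c = -42013/-41788 ≈ 1.005 J/(g·°C)

c ≈ 1.01 J/(g·°C)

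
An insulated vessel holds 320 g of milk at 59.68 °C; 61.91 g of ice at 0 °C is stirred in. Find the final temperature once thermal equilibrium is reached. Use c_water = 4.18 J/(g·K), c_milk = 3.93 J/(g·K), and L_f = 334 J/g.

Setting the total heat transfer to zero:
melt ice: 61.91×334 = 20678
  warm the meltwater: 258.78 T
  milk: 1257.6(T − 59.68)
1516.4 T = 75054 − 20678 = 54376
T ≈ 35.86 °C (positive, so assuming full melt was valid).

T_f ≈ 35.9 °C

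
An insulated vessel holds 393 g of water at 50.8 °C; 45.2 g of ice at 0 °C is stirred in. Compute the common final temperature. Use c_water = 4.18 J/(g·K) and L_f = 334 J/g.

T_f ≈ 37.3 °C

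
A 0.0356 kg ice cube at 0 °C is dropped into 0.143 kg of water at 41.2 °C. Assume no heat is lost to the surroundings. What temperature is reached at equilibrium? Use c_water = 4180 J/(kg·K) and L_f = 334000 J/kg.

Taking heat into each body as positive, Σ m c ΔT = 0:
fusion: m_ice L_f = 0.0356×334000 = 11890; warm the meltwater: 148.81 T; water cools: 0.143×4180×(T − 41.2) = 597.74(T − 41.2)
746.55 T = 24627 − 11890 = 12736
T ≈ 17.06 °C — above 0 °C, consistent with complete melting.

T_f ≈ 17.1 °C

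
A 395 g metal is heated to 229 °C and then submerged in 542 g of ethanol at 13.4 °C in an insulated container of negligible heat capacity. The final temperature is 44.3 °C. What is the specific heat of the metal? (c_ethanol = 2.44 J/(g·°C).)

c ≈ 0.56 J/(g·°C)

Taking heat into each body as positive, Σ m c ΔT = 0:
395×c×(44.3 − 229) + 542×2.44×(44.3 − 13.4) = 0
-72956 c = -40865
c = -40865/-72956 ≈ 0.5601 J/(g·°C)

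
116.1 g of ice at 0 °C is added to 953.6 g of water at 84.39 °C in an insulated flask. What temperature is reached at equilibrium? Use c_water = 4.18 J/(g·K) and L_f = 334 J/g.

T_f ≈ 66.6 °C

Net heat exchanged in the isolated system is zero:
fusion: m_ice L_f = 116.1×334 = 38777; warm the meltwater: 485.3 T; water: 3986(T − 84.39)
4471.3 T = 336383 − 38777 = 297605
T ≈ 66.56 °C. Since T > 0 °C, the all-ice-melts assumption holds.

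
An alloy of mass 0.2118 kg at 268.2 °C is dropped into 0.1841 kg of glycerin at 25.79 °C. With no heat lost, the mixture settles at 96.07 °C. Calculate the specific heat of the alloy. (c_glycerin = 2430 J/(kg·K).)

c ≈ 862 J/(kg·K)

m_s c (T_s − T_f) = m_glycerin c_glycerin (T_f − T_0):
0.2118×c×(268.2 − 96.07) = 0.1841×2430×(96.07 − 25.79)
36.46 c = 31441  ⇒  c ≈ 862.4 J/(kg·K)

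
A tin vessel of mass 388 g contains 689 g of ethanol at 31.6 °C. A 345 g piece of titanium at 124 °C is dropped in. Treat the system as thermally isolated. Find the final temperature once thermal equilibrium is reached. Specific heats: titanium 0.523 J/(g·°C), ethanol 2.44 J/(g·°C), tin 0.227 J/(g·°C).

T_f ≈ 40.2 °C

T_f is the heat-capacity-weighted average of the initial temperatures:
T_f = (180.44·124 + 1681.2·31.6 + 88.08·31.6) / (180.44 + 1681.2 + 88.08)
    = 78282 / 1949.7 ≈ 40.15 °C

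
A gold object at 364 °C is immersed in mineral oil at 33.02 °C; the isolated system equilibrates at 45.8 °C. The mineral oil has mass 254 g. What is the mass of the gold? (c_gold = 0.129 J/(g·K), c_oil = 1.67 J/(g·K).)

Heat lost by the gold = heat gained by the oil:
m×0.129×(364 − 45.8) = 254×1.67×(45.8 − 33.02)
41.05 m = 5421  ⇒  m ≈ 132.1 g

m ≈ 132 g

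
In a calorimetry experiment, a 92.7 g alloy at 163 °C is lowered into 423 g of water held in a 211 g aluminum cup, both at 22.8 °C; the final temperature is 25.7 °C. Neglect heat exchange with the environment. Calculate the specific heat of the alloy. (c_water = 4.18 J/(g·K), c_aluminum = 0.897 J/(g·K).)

Let T be the final temperature. ΣQ_i = 0:
92.7·c·(25.7 − 163) + 423·4.18·(25.7 − 22.8) + 211·0.897·(25.7 − 22.8) = 0
-12728 c = -5676.5
c = -5676.5/-12728 ≈ 0.446 J/(g·K)

c ≈ 0.446 J/(g·K)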